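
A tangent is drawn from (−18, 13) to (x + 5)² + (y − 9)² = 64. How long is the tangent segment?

11

Centre (−5, 9), r² = 64. |PO|² = (−13)² + (4)² = 185.
By the tangent–radius right angle, tangent length = √(|PO|² − r²) = √121 = 11.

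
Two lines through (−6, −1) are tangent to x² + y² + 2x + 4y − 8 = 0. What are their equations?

3x + 2y = −20 and 2x − 3y = −9

Let a tangent through (−6, −1) have slope m. Its distance from (−1, −2) must equal √13:
[m·(5) − (−1)]² = 13(m² + 1)
6m² + 5m − 6 = 0, so m = −3/2 or m = 2/3.
With m = −3/2: 3x + 2y = −20. With m = 2/3: 2x − 3y = −9.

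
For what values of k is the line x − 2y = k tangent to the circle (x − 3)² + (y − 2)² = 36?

k = −1 ± 6√5

Tangency holds when the distance from the centre (3, 2) to the line equals the radius 6:
|1·3 − 2·2 − k| / √5 = 6
|k − (−1)| = 6√5.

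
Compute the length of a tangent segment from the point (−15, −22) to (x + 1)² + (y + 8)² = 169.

√223

Centre (−1, −8), r² = 169. |PO|² = (−14)² + (−14)² = 392.
The tangent meets the radius at right angles, so tangent² = |PO|² − r² = 392 − 169 = 223.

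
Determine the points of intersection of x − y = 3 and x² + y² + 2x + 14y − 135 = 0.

From the line, y = x − 3. Substituting:
2x² + 10x − 168 = 0  ⟹  x² + 5x − 84 = 0
x = 7 or x = −12, giving (7, 4) and (−12, −15).

(−12, −15) and (7, 4)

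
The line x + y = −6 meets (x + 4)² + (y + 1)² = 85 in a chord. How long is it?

13√2

The distance from (−4, −1) to the line is 1/√2, and r² = 85.
Half the chord is √(r² − d²) = √(169/2), so the full chord is 13√2.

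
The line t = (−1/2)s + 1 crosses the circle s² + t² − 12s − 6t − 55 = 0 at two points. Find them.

(−4, 3) and (12, −5)

Substitute t = (2 − s)/2:
5s² − 40s − 240 = 0  ⟹  s² − 8s − 48 = 0
s = 12 or s = −4, giving (12, −5) and (−4, 3).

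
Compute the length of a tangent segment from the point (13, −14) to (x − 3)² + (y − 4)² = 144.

2√70

With centre O = (3, 4), |OP|² = 424 and r² = 144.
Power of the point: PT² = |PO|² − r² = 280, so PT = 2√70.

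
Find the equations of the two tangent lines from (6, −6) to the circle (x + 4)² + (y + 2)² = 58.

3x − 7y = 60 and 7x + 3y = 24

Let a tangent through (6, −6) have slope m. Its distance from (−4, −2) must equal √58:
(−10m − (4))² = 58(m² + 1)
21m² + 40m − 21 = 0, so m = 3/7 or m = −7/3.
Through (6, −6) these give 3x − 7y = 60 and 7x + 3y = 24.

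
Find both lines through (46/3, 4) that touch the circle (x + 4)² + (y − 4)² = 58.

Write the tangent as mx − y + (4 − m·(46/3)) = 0 and set its distance from the centre to √58:
[m·(−58/3) − (0)]² = 58(m² + 1)
49m² − 9 = 0, so m = −3/7 or m = 3/7.
With m = −3/7: 3x + 7y = 74. With m = 3/7: 3x − 7y = 18.

3x + 7y = 74 and 3x − 7y = 18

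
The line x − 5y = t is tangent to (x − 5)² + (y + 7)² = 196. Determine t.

t = 40 ± 14√26

For a tangent, require d(centre, line) = r = 14.
|1·5 − 5·(−7) − t| / √26 = 14
|t − (40)| = 14√26.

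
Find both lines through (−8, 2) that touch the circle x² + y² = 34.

3x − 5y = −34 and 5x + 3y = −34

Let a tangent through (−8, 2) have slope m. Its distance from (0, 0) must equal √34:
(8m − (−2))² = 34(m² + 1)
15m² + 16m − 15 = 0, so m = 3/5 or m = −5/3.
Through (−8, 2) these give 3x − 5y = −34 and 5x + 3y = −34.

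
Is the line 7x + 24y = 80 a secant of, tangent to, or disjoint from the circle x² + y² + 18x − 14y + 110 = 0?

secant

Substituting the line into the circle gives 625x² + 11600x + 42880 = 0.
Δ = 134560000 − 107200000 = 27360000.
Two real roots: the line is a secant.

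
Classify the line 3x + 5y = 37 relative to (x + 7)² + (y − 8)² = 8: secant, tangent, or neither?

Centre (−7, 8), r² = 8. Distance² from centre to line = (−18)²/34 = 162/17.
Since d² > r², the line lies outside the circle.

neither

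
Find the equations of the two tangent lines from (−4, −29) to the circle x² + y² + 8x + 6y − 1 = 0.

Write the tangent as mx − y + (−29 − m·(−4)) = 0 and set its distance from the centre to √26:
[m·(0) − (26)]² = 26(m² + 1)
m² − 25 = 0, so m = −5 or m = 5.
Through (−4, −29) these give 5x + y = −49 and 5x − y = 9.

5x + y = −49 and 5x − y = 9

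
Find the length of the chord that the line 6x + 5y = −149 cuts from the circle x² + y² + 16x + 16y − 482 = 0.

Substitute y = (−149 − 6x)/5:
61x² + 1708x − 1769 = 0  ⟹  x² + 28x − 29 = 0
x = 1 or x = −29, giving (1, −31) and (−29, 5).
Chord length = distance between (1, −31) and (−29, 5) = √2196 = 6√61.

6√61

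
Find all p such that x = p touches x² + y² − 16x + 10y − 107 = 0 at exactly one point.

Tangency holds when the distance from the centre (8, −5) to the line equals the radius 14:
|1·8 + 0·(−5) − p| / √1 = 14
|p − (8)| = 14, so p = 22 or p = −6.

p = −6 or p = 22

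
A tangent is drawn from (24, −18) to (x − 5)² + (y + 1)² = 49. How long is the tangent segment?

√601

The centre is (5, −1) and r = 7. The square of the distance from P to the centre is 361 + 289 = 650.
The tangent meets the radius at right angles, so tangent² = |PO|² − r² = 650 − 49 = 601.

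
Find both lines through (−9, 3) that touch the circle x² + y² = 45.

x − 2y = −15 and 2x + y = −15

Let a tangent through (−9, 3) have slope m. Its distance from (0, 0) must equal 3√5:
[m·(9) − (−3)]² = 45(m² + 1)
2m² + 3m − 2 = 0, so m = 1/2 or m = −2.
Through (−9, 3) these give x − 2y = −15 and 2x + y = −15.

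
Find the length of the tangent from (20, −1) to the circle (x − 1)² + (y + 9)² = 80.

√345

With centre O = (1, −9), |OP|² = 425 and r² = 80.
Power of the point: PT² = |PO|² − r² = 345, so PT = √345.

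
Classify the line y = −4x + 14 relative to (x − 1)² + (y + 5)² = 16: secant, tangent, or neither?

secant

Centre (1, −5), r² = 16. Distance² from centre to line = (−15)²/17 = 225/17.
Since d² < r², the line cuts the circle twice.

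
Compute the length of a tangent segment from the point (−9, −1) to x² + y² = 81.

1

Centre (0, 0), r² = 81. |PO|² = (−9)² + (−1)² = 82.
The tangent meets the radius at right angles, so tangent² = |PO|² − r² = 82 − 81 = 1.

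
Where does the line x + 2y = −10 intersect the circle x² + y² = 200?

(−14, 2) and (10, −10)

From the line, y = (−10 − x)/2. Substituting:
5x² + 20x − 700 = 0  ⟹  x² + 4x − 140 = 0
x = 10 or x = −14, giving (10, −10) and (−14, 2).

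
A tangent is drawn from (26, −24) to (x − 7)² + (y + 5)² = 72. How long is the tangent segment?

5√26

With centre O = (7, −5), |OP|² = 722 and r² = 72.
The tangent meets the radius at right angles, so tangent² = |PO|² − r² = 722 − 72 = 650.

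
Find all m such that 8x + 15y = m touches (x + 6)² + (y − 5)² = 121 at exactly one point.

m = −160 or m = 214

The line touches the circle iff its distance from (−6, 5) is 11:
|8·(−6) + 15·5 − m| / √289 = 11
|m − (27)| = 11·17, so m = 214 or m = −160.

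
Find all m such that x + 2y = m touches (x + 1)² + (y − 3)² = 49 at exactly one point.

m = 5 ± 7√5

The line touches the circle iff its distance from (−1, 3) is 7:
|1·(−1) + 2·3 − m| / √5 = 7
|m − (5)| = 7√5.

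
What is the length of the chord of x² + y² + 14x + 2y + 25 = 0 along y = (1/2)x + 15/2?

The distance from (−7, −1) to the line is 10/√5, and r² = 25.
Chord = 2√(r² − d²) = 2·√(5) = 2√5.

2√5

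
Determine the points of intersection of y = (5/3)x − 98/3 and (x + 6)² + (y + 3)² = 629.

Express y = (−98 + 5x)/3 and substitute into the circle:
34x² − 782x + 2584 = 0  ⟹  x² − 23x + 76 = 0
x = 19 or x = 4, giving (19, −1) and (4, −26).

(4, −26) and (19, −1)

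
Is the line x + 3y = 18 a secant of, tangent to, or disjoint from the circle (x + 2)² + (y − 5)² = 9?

d² = (1·(−2) + 3·5 − (18))²/10 = 5/2; r² = 9.
Since d² < r², the line cuts the circle twice.

secant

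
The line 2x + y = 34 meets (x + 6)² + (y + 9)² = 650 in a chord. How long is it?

Centre (−6, −9), r² = 650. Perpendicular distance d from centre to line = |−55| / √5 = 55/√5.
Half the chord is √(r² − d²) = √(45), so the full chord is 6√5.

6√5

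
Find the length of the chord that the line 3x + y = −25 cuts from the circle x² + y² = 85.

3√10

The distance from (0, 0) to the line is 25/√10, and r² = 85.
Half the chord is √(r² − d²) = √(45/2), so the full chord is 3√10.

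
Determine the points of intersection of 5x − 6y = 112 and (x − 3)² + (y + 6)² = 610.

Express y = (−112 + 5x)/6 and substitute into the circle:
61x² − 976x − 15860 = 0  ⟹  x² − 16x − 260 = 0
x = 26 or x = −10, giving (26, 3) and (−10, −27).

(−10, −27) and (26, 3)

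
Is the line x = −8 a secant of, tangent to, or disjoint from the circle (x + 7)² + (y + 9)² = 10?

secant

Centre (−7, −9), r² = 10. Distance² from centre to line = (1)² = 1.
Since d² < r², the line cuts the circle twice.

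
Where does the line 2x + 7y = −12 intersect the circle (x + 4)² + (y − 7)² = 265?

Express y = (−12 − 2x)/7 and substitute into the circle:
53x² + 636x − 8480 = 0  ⟹  x² + 12x − 160 = 0
x = 8 or x = −20, giving (8, −4) and (−20, 4).

(−20, 4) and (8, −4)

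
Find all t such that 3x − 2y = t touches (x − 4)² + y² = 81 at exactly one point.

For a tangent, require d(centre, line) = r = 9.
|3·4 − 2·0 − t| / √13 = 9
|t − (12)| = 9√13.

t = 12 ± 9√13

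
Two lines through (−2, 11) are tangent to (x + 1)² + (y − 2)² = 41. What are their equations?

5x − 4y = −54 and 4x + 5y = 47

Let a tangent through (−2, 11) have slope m. Its distance from (−1, 2) must equal √41:
[m·(1) − (−9)]² = 41(m² + 1)
20m² − 9m − 20 = 0, so m = 5/4 or m = −4/5.
Through (−2, 11) these give 5x − 4y = −54 and 4x + 5y = 47.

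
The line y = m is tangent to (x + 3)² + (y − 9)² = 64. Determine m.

The line touches the circle iff its distance from (−3, 9) is 8:
|0·(−3) + 1·9 − m| / √1 = 8
|m − (9)| = 8, so m = 17 or m = 1.

m = 1 or m = 17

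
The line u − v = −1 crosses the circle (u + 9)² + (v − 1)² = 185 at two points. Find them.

(−13, −12) and (4, 5)

Substitute v = u + 1:
2u² + 18u − 104 = 0  ⟹  u² + 9u − 52 = 0
u = 4 or u = −13, giving (4, 5) and (−13, −12).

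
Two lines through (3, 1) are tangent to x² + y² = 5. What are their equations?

2x − y = 5 and x + 2y = 5

Write the tangent as mx − y + (1 − m·(3)) = 0 and set its distance from the centre to √5:
[m·(−3) − (−1)]² = 5(m² + 1)
2m² − 3m − 2 = 0, so m = 2 or m = −1/2.
With m = 2: 2x − y = 5. With m = −1/2: x + 2y = 5.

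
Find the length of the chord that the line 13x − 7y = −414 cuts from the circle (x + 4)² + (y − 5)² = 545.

Substitute y = (414 + 13x)/7:
218x² + 10246x + 117720 = 0  ⟹  x² + 47x + 540 = 0
x = −20 or x = −27, giving (−20, 22) and (−27, 9).
Chord length = distance between (−20, 22) and (−27, 9) = √218 = √218.

√218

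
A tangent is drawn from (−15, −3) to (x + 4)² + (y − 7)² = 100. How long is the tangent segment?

11

With centre O = (−4, 7), |OP|² = 221 and r² = 100.
By the tangent–radius right angle, tangent length = √(|PO|² − r²) = √121 = 11.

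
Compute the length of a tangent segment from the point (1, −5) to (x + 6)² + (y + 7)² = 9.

With centre O = (−6, −7), |OP|² = 53 and r² = 9.
The tangent meets the radius at right angles, so tangent² = |PO|² − r² = 53 − 9 = 44.

2√11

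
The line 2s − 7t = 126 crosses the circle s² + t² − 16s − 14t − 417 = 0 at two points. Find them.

Express t = (−126 + 2s)/7 and substitute into the circle:
53s² − 1484s + 7791 = 0  ⟹  s² − 28s + 147 = 0
s = 21 or s = 7, giving (21, −12) and (7, −16).

(7, −16) and (21, −12)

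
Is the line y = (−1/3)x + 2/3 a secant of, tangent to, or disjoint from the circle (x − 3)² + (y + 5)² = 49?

secant

Substituting the line into the circle gives 10x² − 88x − 71 = 0.
Discriminant = (−88)² − 4·10·(−71) = 10584 > 0.
Two real roots: the line is a secant.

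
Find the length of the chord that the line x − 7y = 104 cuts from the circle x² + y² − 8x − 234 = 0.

10√2

Centre (4, 0), r² = 250. Perpendicular distance d from centre to line = |−100| / √50 = 100/√50.
Chord = 2√(r² − d²) = 2·√(50) = 10√2.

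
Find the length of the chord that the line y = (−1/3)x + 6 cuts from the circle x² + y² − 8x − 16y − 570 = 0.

16√10

The distance from (4, 8) to the line is 10/√10, and r² = 650.
Chord = 2√(r² − d²) = 2·√(640) = 16√10.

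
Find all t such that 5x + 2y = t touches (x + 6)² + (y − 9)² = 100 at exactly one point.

The line touches the circle iff its distance from (−6, 9) is 10:
|5·(−6) + 2·9 − t| / √29 = 10
|t − (−12)| = 10√29.

t = −12 ± 10√29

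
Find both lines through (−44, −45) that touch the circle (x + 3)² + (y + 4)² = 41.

5x − 4y = −40 and 4x − 5y = 49

Let a tangent through (−44, −45) have slope m. Its distance from (−3, −4) must equal √41:
[m·(41) − (41)]² = 41(m² + 1)
20m² − 41m + 20 = 0, so m = 5/4 or m = 4/5.
With m = 5/4: 5x − 4y = −40. With m = 4/5: 4x − 5y = 49.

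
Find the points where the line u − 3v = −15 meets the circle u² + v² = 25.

Substitute v = (15 + u)/3:
10u² + 30u = 0  ⟹  u² + 3u = 0
u = 0 or u = −3, giving (0, 5) and (−3, 4).

(−3, 4) and (0, 5)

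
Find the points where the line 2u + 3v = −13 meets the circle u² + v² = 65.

Express v = (−13 − 2u)/3 and substitute into the circle:
13u² + 52u − 416 = 0  ⟹  u² + 4u − 32 = 0
u = 4 or u = −8, giving (4, −7) and (−8, 1).

(−8, 1) and (4, −7)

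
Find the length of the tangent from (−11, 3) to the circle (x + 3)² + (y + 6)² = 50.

√95

The centre is (−3, −6) and r = 5√2. The square of the distance from P to the centre is 64 + 81 = 145.
Power of the point: PT² = |PO|² − r² = 95, so PT = √95.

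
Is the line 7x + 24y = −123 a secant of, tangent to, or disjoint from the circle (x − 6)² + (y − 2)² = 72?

Substituting the line into the circle gives 625x² − 4518x + 8505 = 0.
Discriminant = (−4518)² − 4·625·(8505) = −850176 < 0.
No real roots: the line does not meet the circle.

disjoint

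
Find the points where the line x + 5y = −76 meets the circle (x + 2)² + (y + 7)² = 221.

(−16, −12) and (9, −17)

Express y = (−76 − x)/5 and substitute into the circle:
26x² + 182x − 3744 = 0  ⟹  x² + 7x − 144 = 0
x = 9 or x = −16, giving (9, −17) and (−16, −12).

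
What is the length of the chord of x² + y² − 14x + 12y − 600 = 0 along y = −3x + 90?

From the line, y = −3x + 90. Substituting:
10x² − 590x + 8580 = 0  ⟹  x² − 59x + 858 = 0
x = 33 or x = 26, giving (33, −9) and (26, 12).
Chord length = distance between (33, −9) and (26, 12) = √490 = 7√10.

7√10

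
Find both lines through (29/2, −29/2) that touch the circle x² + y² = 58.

Let a tangent through (29/2, −29/2) have slope m. Its distance from (0, 0) must equal √58:
[m·(−29/2) − (29/2)]² = 58(m² + 1)
21m² + 58m + 21 = 0, so m = −7/3 or m = −3/7.
With m = −7/3: 7x + 3y = 58. With m = −3/7: 3x + 7y = −58.

7x + 3y = 58 and 3x + 7y = −58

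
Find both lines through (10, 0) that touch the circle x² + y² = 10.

Let a tangent through (10, 0) have slope m. Its distance from (0, 0) must equal √10:
[m·(−10) − (0)]² = 10(m² + 1)
9m² − 1 = 0, so m = 1/3 or m = −1/3.
Through (10, 0) these give x − 3y = 10 and x + 3y = 10.

x − 3y = 10 and x + 3y = 10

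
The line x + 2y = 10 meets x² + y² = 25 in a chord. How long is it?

Express y = (10 − x)/2 and substitute into the circle:
5x² − 20x = 0  ⟹  x² − 4x = 0
x = 4 or x = 0, giving (4, 3) and (0, 5).
|(4, 3) − (0, 5)| = √((4)² + (−2)²) = 2√5.

2√5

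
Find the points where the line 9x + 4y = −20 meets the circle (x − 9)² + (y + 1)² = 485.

(−8, 13) and (8, −23)

Substitute y = (−20 − 9x)/4:
97x² − 6208 = 0  ⟹  x² − 64 = 0
x = 8 or x = −8, giving (8, −23) and (−8, 13).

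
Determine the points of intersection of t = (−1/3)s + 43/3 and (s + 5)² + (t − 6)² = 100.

Express t = (43 − s)/3 and substitute into the circle:
10s² + 40s − 50 = 0  ⟹  s² + 4s − 5 = 0
s = 1 or s = −5, giving (1, 14) and (−5, 16).

(−5, 16) and (1, 14)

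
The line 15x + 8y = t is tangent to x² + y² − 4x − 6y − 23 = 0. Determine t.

For a tangent, require d(centre, line) = r = 6.
|15·2 + 8·3 − t| / √289 = 6
|t − (54)| = 6·17, so t = 156 or t = −48.

t = −48 or t = 156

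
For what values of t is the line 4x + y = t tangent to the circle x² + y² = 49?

Tangency holds when the distance from the centre (0, 0) to the line equals the radius 7:
|4·0 + 1·0 − t| / √17 = 7
|t| = 7√17.

t = ±7√17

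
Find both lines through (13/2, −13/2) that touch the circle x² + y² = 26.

Let a tangent through (13/2, −13/2) have slope m. Its distance from (0, 0) must equal √26:
[m·(−13/2) − (13/2)]² = 26(m² + 1)
5m² + 26m + 5 = 0, so m = −1/5 or m = −5.
With m = −1/5: x + 5y = −26. With m = −5: 5x + y = 26.

x + 5y = −26 and 5x + y = 26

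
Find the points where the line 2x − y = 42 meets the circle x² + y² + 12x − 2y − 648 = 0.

Express y = 2x − 42 and substitute into the circle:
5x² − 160x + 1200 = 0  ⟹  x² − 32x + 240 = 0
x = 20 or x = 12, giving (20, −2) and (12, −18).

(12, −18) and (20, −2)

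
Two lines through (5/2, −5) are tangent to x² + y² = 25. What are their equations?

4x − 3y = 25 and y = −5

Let a tangent through (5/2, −5) have slope m. Its distance from (0, 0) must equal 5:
(−5/2m − (5))² = 25(m² + 1)
3m² − 4m = 0, so m = 4/3 or m = 0.
With m = 4/3: 4x − 3y = 25. With m = 0: y = −5.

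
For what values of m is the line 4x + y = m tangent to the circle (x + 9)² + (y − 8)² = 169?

For a tangent, require d(centre, line) = r = 13.
|4·(−9) + 1·8 − m| / √17 = 13
|m − (−28)| = 13√17.

m = −28 ± 13√17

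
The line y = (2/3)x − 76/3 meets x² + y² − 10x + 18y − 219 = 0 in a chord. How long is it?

The distance from (5, −9) to the line is 39/√13, and r² = 325.
Half the chord is √(r² − d²) = √(208), so the full chord is 8√13.

8√13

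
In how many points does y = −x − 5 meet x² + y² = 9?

Centre (0, 0), r² = 9. Distance² from centre to line = (5)²/2 = 25/2.
Since d² > r², the line lies outside the circle.

0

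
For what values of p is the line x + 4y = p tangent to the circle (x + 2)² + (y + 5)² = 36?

p = −22 ± 6√17

The line touches the circle iff its distance from (−2, −5) is 6:
|1·(−2) + 4·(−5) − p| / √17 = 6
|p − (−22)| = 6√17.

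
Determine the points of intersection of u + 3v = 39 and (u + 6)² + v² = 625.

(−21, 20) and (18, 7)

From the line, v = (39 − u)/3. Substituting:
10u² + 30u − 3780 = 0  ⟹  u² + 3u − 378 = 0
u = 18 or u = −21, giving (18, 7) and (−21, 20).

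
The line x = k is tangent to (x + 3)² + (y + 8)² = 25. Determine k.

For a tangent, require d(centre, line) = r = 5.
|1·(−3) + 0·(−8) − k| / √1 = 5
|k − (−3)| = 5, so k = 2 or k = −8.

k = −8 or k = 2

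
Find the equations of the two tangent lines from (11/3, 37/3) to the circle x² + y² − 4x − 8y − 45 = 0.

4x + 7y = 101 and x − 8y = −95

Write the tangent as mx − y + (37/3 − m·(11/3)) = 0 and set its distance from the centre to √65:
(−5/3m − (−25/3))² = 65(m² + 1)
56m² + 25m − 4 = 0, so m = −4/7 or m = 1/8.
Through (11/3, 37/3) these give 4x + 7y = 101 and x − 8y = −95.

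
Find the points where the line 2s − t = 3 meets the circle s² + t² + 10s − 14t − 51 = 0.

(0, −3) and (6, 9)

Substitute t = 2s − 3:
5s² − 30s = 0  ⟹  s² − 6s = 0
s = 6 or s = 0, giving (6, 9) and (0, −3).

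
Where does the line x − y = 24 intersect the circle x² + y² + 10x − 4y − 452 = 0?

Express y = x − 24 and substitute into the circle:
2x² − 42x + 220 = 0  ⟹  x² − 21x + 110 = 0
x = 11 or x = 10, giving (11, −13) and (10, −14).

(10, −14) and (11, −13)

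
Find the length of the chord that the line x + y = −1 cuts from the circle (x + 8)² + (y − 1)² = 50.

8√2

Substitute y = −x − 1:
2x² + 20x + 18 = 0  ⟹  x² + 10x + 9 = 0
x = −1 or x = −9, giving (−1, 0) and (−9, 8).
|(−1, 0) − (−9, 8)| = √((8)² + (−8)²) = 8√2.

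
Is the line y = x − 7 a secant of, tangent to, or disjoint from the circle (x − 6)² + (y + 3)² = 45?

secant

Centre (6, −3), r² = 45. Distance² from centre to line = (2)²/2 = 2.
Since d² < r², the line cuts the circle twice.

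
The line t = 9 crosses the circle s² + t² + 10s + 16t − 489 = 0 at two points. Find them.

(−22, 9) and (12, 9)

Substitute t = 9:
s² + 10s − 264 = 0
s = 12 or s = −22, giving (12, 9) and (−22, 9).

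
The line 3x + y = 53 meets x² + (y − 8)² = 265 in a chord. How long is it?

From the line, y = −3x + 53. Substituting:
10x² − 270x + 1760 = 0  ⟹  x² − 27x + 176 = 0
x = 16 or x = 11, giving (16, 5) and (11, 20).
Chord length = distance between (16, 5) and (11, 20) = √250 = 5√10.

5√10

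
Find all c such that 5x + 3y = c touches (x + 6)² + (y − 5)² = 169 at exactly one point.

The line touches the circle iff its distance from (−6, 5) is 13:
|5·(−6) + 3·5 − c| / √34 = 13
|c − (−15)| = 13√34.

c = −15 ± 13√34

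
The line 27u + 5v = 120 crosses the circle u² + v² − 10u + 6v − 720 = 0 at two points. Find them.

(0, 24) and (10, −30)

Express v = (120 − 27u)/5 and substitute into the circle:
754u² − 7540u = 0  ⟹  u² − 10u = 0
u = 10 or u = 0, giving (10, −30) and (0, 24).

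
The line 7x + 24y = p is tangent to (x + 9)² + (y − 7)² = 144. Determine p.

The line touches the circle iff its distance from (−9, 7) is 12:
|7·(−9) + 24·7 − p| / √625 = 12
|p − (105)| = 12·25, so p = 405 or p = −195.

p = −195 or p = 405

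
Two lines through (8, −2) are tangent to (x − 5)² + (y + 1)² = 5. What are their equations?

2x + y = 14 and x − 2y = 12

Write the tangent as mx − y + (−2 − m·(8)) = 0 and set its distance from the centre to √5:
[m·(−3) − (1)]² = 5(m² + 1)
2m² + 3m − 2 = 0, so m = −2 or m = 1/2.
With m = −2: 2x + y = 14. With m = 1/2: x − 2y = 12.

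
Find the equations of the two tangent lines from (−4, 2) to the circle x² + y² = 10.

Let a tangent through (−4, 2) have slope m. Its distance from (0, 0) must equal √10:
[m·(4) − (−2)]² = 10(m² + 1)
3m² + 8m − 3 = 0, so m = −3 or m = 1/3.
With m = −3: 3x + y = −10. With m = 1/3: x − 3y = −10.

3x + y = −10 and x − 3y = −10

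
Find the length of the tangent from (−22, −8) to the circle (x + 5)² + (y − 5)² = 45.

√413

The centre is (−5, 5) and r = 3√5. The square of the distance from P to the centre is 289 + 169 = 458.
By the tangent–radius right angle, tangent length = √(|PO|² − r²) = √413.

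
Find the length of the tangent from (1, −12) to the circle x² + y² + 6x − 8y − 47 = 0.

With centre O = (−3, 4), |OP|² = 272 and r² = 72.
Power of the point: PT² = |PO|² − r² = 200, so PT = 10√2.

10√2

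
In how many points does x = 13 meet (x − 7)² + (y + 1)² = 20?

d² = (1·7 + 0·(−1) − (13))² = 36; r² = 20.
Since d² > r², the line lies outside the circle.

0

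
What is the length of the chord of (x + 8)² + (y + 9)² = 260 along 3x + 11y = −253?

2√130

From the line, y = (−253 − 3x)/11. Substituting:
130x² + 2860x = 0  ⟹  x² + 22x = 0
x = 0 or x = −22, giving (0, −23) and (−22, −17).
Chord length = distance between (0, −23) and (−22, −17) = √520 = 2√130.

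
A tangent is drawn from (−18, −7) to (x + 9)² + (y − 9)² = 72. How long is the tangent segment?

√265

With centre O = (−9, 9), |OP|² = 337 and r² = 72.
The tangent meets the radius at right angles, so tangent² = |PO|² − r² = 337 − 72 = 265.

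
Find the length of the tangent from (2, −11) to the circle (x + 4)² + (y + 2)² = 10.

√107

The centre is (−4, −2) and r = √10. The square of the distance from P to the centre is 36 + 81 = 117.
The tangent meets the radius at right angles, so tangent² = |PO|² − r² = 117 − 10 = 107.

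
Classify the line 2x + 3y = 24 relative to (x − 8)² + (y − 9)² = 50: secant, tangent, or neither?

Substituting the line into the circle gives 13x² − 132x + 135 = 0.
Δ = 17424 − 7020 = 10404.
Two real roots: the line is a secant.

secant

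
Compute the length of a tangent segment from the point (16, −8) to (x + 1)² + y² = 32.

The centre is (−1, 0) and r = 4√2. The square of the distance from P to the centre is 289 + 64 = 353.
Power of the point: PT² = |PO|² − r² = 321, so PT = √321.

√321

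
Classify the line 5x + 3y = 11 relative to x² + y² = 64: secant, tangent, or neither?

secant

Substituting the line into the circle gives 34x² − 110x − 455 = 0.
Δ = 12100 − (−61880) = 73980.
Two real roots: the line is a secant.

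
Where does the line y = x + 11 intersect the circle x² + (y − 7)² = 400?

(−16, −5) and (12, 23)

Express y = x + 11 and substitute into the circle:
2x² + 8x − 384 = 0  ⟹  x² + 4x − 192 = 0
x = 12 or x = −16, giving (12, 23) and (−16, −5).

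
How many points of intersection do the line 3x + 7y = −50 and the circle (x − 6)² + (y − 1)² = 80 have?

0

Centre (6, 1), r² = 80. Distance² from centre to line = (75)²/58 = 5625/58.
Since d² > r², the line lies outside the circle.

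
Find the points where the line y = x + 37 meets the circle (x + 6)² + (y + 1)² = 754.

(−33, 4) and (−11, 26)

From the line, y = x + 37. Substituting:
2x² + 88x + 726 = 0  ⟹  x² + 44x + 363 = 0
x = −11 or x = −33, giving (−11, 26) and (−33, 4).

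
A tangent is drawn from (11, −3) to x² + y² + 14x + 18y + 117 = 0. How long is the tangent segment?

√347

With centre O = (−7, −9), |OP|² = 360 and r² = 13.
By the tangent–radius right angle, tangent length = √(|PO|² − r²) = √347.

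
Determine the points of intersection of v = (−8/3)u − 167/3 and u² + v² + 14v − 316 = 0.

Substitute v = (−167 − 8u)/3:
73u² + 2336u + 18031 = 0  ⟹  u² + 32u + 247 = 0
u = −13 or u = −19, giving (−13, −21) and (−19, −5).

(−19, −5) and (−13, −21)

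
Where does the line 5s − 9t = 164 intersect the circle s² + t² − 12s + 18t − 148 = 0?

From the line, t = (−164 + 5s)/9. Substituting:
106s² − 1802s − 11660 = 0  ⟹  s² − 17s − 110 = 0
s = 22 or s = −5, giving (22, −6) and (−5, −21).

(−5, −21) and (22, −6)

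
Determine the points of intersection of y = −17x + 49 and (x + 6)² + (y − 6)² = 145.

From the line, y = −17x + 49. Substituting:
290x² − 1450x + 1740 = 0  ⟹  x² − 5x + 6 = 0
x = 3 or x = 2, giving (3, −2) and (2, 15).

(2, 15) and (3, −2)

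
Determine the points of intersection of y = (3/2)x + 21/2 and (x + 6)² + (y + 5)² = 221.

Express y = (21 + 3x)/2 and substitute into the circle:
13x² + 234x + 221 = 0  ⟹  x² + 18x + 17 = 0
x = −1 or x = −17, giving (−1, 9) and (−17, −15).

(−17, −15) and (−1, 9)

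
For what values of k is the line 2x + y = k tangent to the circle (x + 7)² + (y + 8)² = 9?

k = −22 ± 3√5

For a tangent, require d(centre, line) = r = 3.
|2·(−7) + 1·(−8) − k| / √5 = 3
|k − (−22)| = 3√5.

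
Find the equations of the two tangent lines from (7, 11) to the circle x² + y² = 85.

2x − 9y = −85 and 9x + 2y = 85

Let a tangent through (7, 11) have slope m. Its distance from (0, 0) must equal √85:
(−7m − (−11))² = 85(m² + 1)
18m² + 77m − 18 = 0, so m = 2/9 or m = −9/2.
With m = 2/9: 2x − 9y = −85. With m = −9/2: 9x + 2y = 85.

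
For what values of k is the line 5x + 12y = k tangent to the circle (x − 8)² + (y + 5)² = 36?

k = −98 or k = 58

Tangency holds when the distance from the centre (8, −5) to the line equals the radius 6:
|5·8 + 12·(−5) − k| / √169 = 6
|k − (−20)| = 6·13, so k = 58 or k = −98.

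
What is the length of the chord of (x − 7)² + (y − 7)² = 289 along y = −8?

16

Substitute y = −8:
x² − 14x − 15 = 0
x = 15 or x = −1, giving (15, −8) and (−1, −8).
|(15, −8) − (−1, −8)| = √((16)² + (0)²) = 16.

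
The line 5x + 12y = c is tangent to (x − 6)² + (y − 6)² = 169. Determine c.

c = −67 or c = 271

For a tangent, require d(centre, line) = r = 13.
|5·6 + 12·6 − c| / √169 = 13
|c − (102)| = 13·13, so c = 271 or c = −67.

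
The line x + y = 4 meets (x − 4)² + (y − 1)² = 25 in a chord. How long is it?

Centre (4, 1), r² = 25. Perpendicular distance d from centre to line = |1| / √2 = 1/√2.
Chord = 2√(r² − d²) = 2·√(49/2) = 7√2.

7√2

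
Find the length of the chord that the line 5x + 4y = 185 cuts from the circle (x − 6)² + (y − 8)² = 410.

2√41

The distance from (6, 8) to the line is 123/√41, and r² = 410.
Chord = 2√(r² − d²) = 2·√(41) = 2√41.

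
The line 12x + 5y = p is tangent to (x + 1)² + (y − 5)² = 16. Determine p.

p = −39 or p = 65

For a tangent, require d(centre, line) = r = 4.
|12·(−1) + 5·5 − p| / √169 = 4
|p − (13)| = 4·13, so p = 65 or p = −39.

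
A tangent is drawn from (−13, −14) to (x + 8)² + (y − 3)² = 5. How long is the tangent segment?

√309

With centre O = (−8, 3), |OP|² = 314 and r² = 5.
Power of the point: PT² = |PO|² − r² = 309, so PT = √309.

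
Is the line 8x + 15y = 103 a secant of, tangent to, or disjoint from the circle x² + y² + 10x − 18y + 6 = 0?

d² = (8·(−5) + 15·9 − (103))²/289 = 64/289; r² = 100.
Since d² < r², the line cuts the circle twice.

secant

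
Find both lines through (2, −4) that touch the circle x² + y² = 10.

3x − y = 10 and x + 3y = −10

Let a tangent through (2, −4) have slope m. Its distance from (0, 0) must equal √10:
[m·(−2) − (4)]² = 10(m² + 1)
3m² − 8m − 3 = 0, so m = 3 or m = −1/3.
Through (2, −4) these give 3x − y = 10 and x + 3y = −10.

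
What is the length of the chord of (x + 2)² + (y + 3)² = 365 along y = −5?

38

From the line, y = −5. Substituting:
x² + 4x − 357 = 0
x = 17 or x = −21, giving (17, −5) and (−21, −5).
|(17, −5) − (−21, −5)| = √((38)² + (0)²) = 38.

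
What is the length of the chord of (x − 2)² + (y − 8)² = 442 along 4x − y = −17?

10√17

From the line, y = 4x + 17. Substituting:
17x² + 68x − 357 = 0  ⟹  x² + 4x − 21 = 0
x = 3 or x = −7, giving (3, 29) and (−7, −11).
Chord length = distance between (3, 29) and (−7, −11) = √1700 = 10√17.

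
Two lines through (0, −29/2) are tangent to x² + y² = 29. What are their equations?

Let a tangent through (0, −29/2) have slope m. Its distance from (0, 0) must equal √29:
[m·(0) − (29/2)]² = 29(m² + 1)
4m² − 25 = 0, so m = 5/2 or m = −5/2.
With m = 5/2: 5x − 2y = 29. With m = −5/2: 5x + 2y = −29.

5x − 2y = 29 and 5x + 2y = −29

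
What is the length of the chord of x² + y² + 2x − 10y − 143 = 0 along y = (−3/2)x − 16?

From the line, y = (−32 − 3x)/2. Substituting:
13x² + 260x + 1092 = 0  ⟹  x² + 20x + 84 = 0
x = −6 or x = −14, giving (−6, −7) and (−14, 5).
Chord length = distance between (−6, −7) and (−14, 5) = √208 = 4√13.

4√13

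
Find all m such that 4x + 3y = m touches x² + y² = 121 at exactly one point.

The line touches the circle iff its distance from (0, 0) is 11:
|4·0 + 3·0 − m| / √25 = 11
|m| = 11·5, so m = 55 or m = −55.

m = −55 or m = 55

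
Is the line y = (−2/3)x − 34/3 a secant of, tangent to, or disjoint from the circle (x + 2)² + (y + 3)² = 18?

disjoint

d² = (2·(−2) + 3·(−3) − (−34))²/13 = 441/13; r² = 18.
Since d² > r², the line lies outside the circle.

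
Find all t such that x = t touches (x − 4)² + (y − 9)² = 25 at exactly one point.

The line touches the circle iff its distance from (4, 9) is 5:
|1·4 + 0·9 − t| / √1 = 5
|t − (4)| = 5, so t = 9 or t = −1.

t = −1 or t = 9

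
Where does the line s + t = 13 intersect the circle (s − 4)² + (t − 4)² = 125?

From the line, t = −s + 13. Substituting:
2s² − 26s − 28 = 0  ⟹  s² − 13s − 14 = 0
s = 14 or s = −1, giving (14, −1) and (−1, 14).

(−1, 14) and (14, −1)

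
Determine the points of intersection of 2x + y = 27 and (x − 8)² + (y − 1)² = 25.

Substitute y = −2x + 27:
5x² − 120x + 715 = 0  ⟹  x² − 24x + 143 = 0
x = 13 or x = 11, giving (13, 1) and (11, 5).

(11, 5) and (13, 1)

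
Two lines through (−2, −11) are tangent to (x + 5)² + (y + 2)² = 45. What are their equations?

2x − y = 7 and x + 2y = −24

A line y − (−11) = m(x − (−2)) is tangent when its distance from (−5, −2) is 3√5:
(−3m − (9))² = 45(m² + 1)
2m² − 3m − 2 = 0, so m = 2 or m = −1/2.
With m = 2: 2x − y = 7. With m = −1/2: x + 2y = −24.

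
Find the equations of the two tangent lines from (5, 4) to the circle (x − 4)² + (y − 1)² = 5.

2x + y = 14 and x − 2y = −3

A line y − (4) = m(x − (5)) is tangent when its distance from (4, 1) is √5:
(−1m − (−3))² = 5(m² + 1)
2m² + 3m − 2 = 0, so m = −2 or m = 1/2.
Through (5, 4) these give 2x + y = 14 and x − 2y = −3.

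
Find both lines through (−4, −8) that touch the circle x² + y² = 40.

3x + y = −20 and x − 3y = 20

Write the tangent as mx − y + (−8 − m·(−4)) = 0 and set its distance from the centre to 2√10:
[m·(4) − (8)]² = 40(m² + 1)
3m² + 8m − 3 = 0, so m = −3 or m = 1/3.
With m = −3: 3x + y = −20. With m = 1/3: x − 3y = 20.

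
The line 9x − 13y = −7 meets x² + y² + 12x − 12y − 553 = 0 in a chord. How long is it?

The distance from (−6, 6) to the line is 125/√250, and r² = 625.
Chord = 2√(r² − d²) = 2·√(1125/2) = 15√10.

15√10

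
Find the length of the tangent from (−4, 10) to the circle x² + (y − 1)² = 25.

6√2

Centre (0, 1), r² = 25. |PO|² = (−4)² + (9)² = 97.
By the tangent–radius right angle, tangent length = √(|PO|² − r²) = √72 = 6√2.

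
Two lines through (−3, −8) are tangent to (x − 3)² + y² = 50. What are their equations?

A line y − (−8) = m(x − (−3)) is tangent when its distance from (3, 0) is 5√2:
[m·(6) − (8)]² = 50(m² + 1)
7m² + 48m − 7 = 0, so m = −7 or m = 1/7.
With m = −7: 7x + y = −29. With m = 1/7: x − 7y = 53.

7x + y = −29 and x − 7y = 53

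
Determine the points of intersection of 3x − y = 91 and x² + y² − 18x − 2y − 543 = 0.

(24, −19) and (33, 8)

From the line, y = 3x − 91. Substituting:
10x² − 570x + 7920 = 0  ⟹  x² − 57x + 792 = 0
x = 33 or x = 24, giving (33, 8) and (24, −19).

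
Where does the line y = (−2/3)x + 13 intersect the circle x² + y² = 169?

(0, 13) and (12, 5)

Express y = (39 − 2x)/3 and substitute into the circle:
13x² − 156x = 0  ⟹  x² − 12x = 0
x = 12 or x = 0, giving (12, 5) and (0, 13).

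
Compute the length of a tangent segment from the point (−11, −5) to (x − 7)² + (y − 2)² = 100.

The centre is (7, 2) and r = 10. The square of the distance from P to the centre is 324 + 49 = 373.
The tangent meets the radius at right angles, so tangent² = |PO|² − r² = 373 − 100 = 273.

√273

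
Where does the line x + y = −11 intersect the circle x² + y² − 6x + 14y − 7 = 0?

(−5, −6) and (4, −15)

From the line, y = −x − 11. Substituting:
2x² + 2x − 40 = 0  ⟹  x² + x − 20 = 0
x = 4 or x = −5, giving (4, −15) and (−5, −6).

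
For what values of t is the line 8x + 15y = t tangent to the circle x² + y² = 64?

For a tangent, require d(centre, line) = r = 8.
|8·0 + 15·0 − t| / √289 = 8
|t| = 8·17, so t = 136 or t = −136.

t = −136 or t = 136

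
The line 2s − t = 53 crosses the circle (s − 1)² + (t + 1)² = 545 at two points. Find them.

Express t = 2s − 53 and substitute into the circle:
5s² − 210s + 2160 = 0  ⟹  s² − 42s + 432 = 0
s = 24 or s = 18, giving (24, −5) and (18, −17).

(18, −17) and (24, −5)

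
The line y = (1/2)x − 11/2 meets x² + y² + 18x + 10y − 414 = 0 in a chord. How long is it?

20√5

Substitute y = (−11 + x)/2:
5x² + 70x − 1755 = 0  ⟹  x² + 14x − 351 = 0
x = 13 or x = −27, giving (13, 1) and (−27, −19).
Chord length = distance between (13, 1) and (−27, −19) = √2000 = 20√5.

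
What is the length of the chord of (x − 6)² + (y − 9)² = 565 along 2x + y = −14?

Express y = −2x − 14 and substitute into the circle:
5x² + 80x = 0  ⟹  x² + 16x = 0
x = 0 or x = −16, giving (0, −14) and (−16, 18).
Chord length = distance between (0, −14) and (−16, 18) = √1280 = 16√5.

16√5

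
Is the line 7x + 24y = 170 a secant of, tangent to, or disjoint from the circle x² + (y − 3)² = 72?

Substituting the line into the circle gives 625x² − 1372x − 31868 = 0.
Discriminant = (−1372)² − 4·625·(−31868) = 81552384 > 0.
Two real roots: the line is a secant.

secant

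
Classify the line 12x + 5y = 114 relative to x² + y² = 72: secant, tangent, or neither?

neither

d² = (12·0 + 5·0 − (114))²/169 = 12996/169; r² = 72.
Since d² > r², the line lies outside the circle.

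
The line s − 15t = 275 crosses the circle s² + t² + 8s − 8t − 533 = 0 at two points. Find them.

From the line, t = (−275 + s)/15. Substituting:
226s² + 1130s − 11300 = 0  ⟹  s² + 5s − 50 = 0
s = 5 or s = −10, giving (5, −18) and (−10, −19).

(−10, −19) and (5, −18)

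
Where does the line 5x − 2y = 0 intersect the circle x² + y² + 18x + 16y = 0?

Substitute y = (5x)/2:
29x² + 232x = 0  ⟹  x² + 8x = 0
x = 0 or x = −8, giving (0, 0) and (−8, −20).

(−8, −20) and (0, 0)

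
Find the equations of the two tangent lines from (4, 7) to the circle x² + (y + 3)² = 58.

Write the tangent as mx − y + (7 − m·(4)) = 0 and set its distance from the centre to √58:
(−4m − (−10))² = 58(m² + 1)
21m² + 40m − 21 = 0, so m = 3/7 or m = −7/3.
With m = 3/7: 3x − 7y = −37. With m = −7/3: 7x + 3y = 49.

3x − 7y = −37 and 7x + 3y = 49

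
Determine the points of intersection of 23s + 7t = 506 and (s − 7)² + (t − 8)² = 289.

(15, 23) and (22, 0)

Express t = (506 − 23s)/7 and substitute into the circle:
578s² − 21386s + 190740 = 0  ⟹  s² − 37s + 330 = 0
s = 22 or s = 15, giving (22, 0) and (15, 23).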